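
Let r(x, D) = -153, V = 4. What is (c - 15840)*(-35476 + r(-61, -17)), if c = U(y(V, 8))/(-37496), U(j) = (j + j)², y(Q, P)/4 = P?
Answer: 2645189310368/4687 ≈ 5.6437e+8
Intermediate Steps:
y(Q, P) = 4*P
U(j) = 4*j² (U(j) = (2*j)² = 4*j²)
c = -512/4687 (c = (4*(4*8)²)/(-37496) = (4*32²)*(-1/37496) = (4*1024)*(-1/37496) = 4096*(-1/37496) = -512/4687 ≈ -0.10924)
(c - 15840)*(-35476 + r(-61, -17)) = (-512/4687 - 15840)*(-35476 - 153) = -74242592/4687*(-35629) = 2645189310368/4687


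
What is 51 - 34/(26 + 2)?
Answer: 697/14 ≈ 49.786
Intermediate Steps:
51 - 34/(26 + 2) = 51 - 34/28 = 51 + (1/28)*(-34) = 51 - 17/14 = 697/14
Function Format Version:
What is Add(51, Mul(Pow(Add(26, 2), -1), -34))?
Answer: Rational(697, 14) ≈ 49.786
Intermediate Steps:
Add(51, Mul(Pow(Add(26, 2), -1), -34)) = Add(51, Mul(Pow(28, -1), -34)) = Add(51, Mul(Rational(1, 28), -34)) = Add(51, Rational(-17, 14)) = Rational(697, 14)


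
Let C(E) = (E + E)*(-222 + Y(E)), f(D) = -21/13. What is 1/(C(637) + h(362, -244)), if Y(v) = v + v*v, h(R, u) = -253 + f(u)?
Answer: 13/6727216098 ≈ 1.9324e-9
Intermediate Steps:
f(D) = -21/13 (f(D) = -21*1/13 = -21/13)
h(R, u) = -3310/13 (h(R, u) = -253 - 21/13 = -3310/13)
Y(v) = v + v²
C(E) = 2*E*(-222 + E*(1 + E)) (C(E) = (E + E)*(-222 + E*(1 + E)) = (2*E)*(-222 + E*(1 + E)) = 2*E*(-222 + E*(1 + E)))
1/(C(637) + h(362, -244)) = 1/(2*637*(-222 + 637*(1 + 637)) - 3310/13) = 1/(2*637*(-222 + 637*638) - 3310/13) = 1/(2*637*(-222 + 406406) - 3310/13) = 1/(2*637*406184 - 3310/13) = 1/(517478416 - 3310/13) = 1/(6727216098/13) = 13/6727216098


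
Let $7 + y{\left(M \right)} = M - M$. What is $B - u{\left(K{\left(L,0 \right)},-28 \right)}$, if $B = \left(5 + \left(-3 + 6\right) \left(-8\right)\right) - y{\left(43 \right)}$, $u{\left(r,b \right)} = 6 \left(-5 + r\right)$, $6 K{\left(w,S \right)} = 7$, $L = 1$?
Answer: $11$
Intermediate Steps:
$K{\left(w,S \right)} = \frac{7}{6}$ ($K{\left(w,S \right)} = \frac{1}{6} \cdot 7 = \frac{7}{6}$)
$y{\left(M \right)} = -7$ ($y{\left(M \right)} = -7 + \left(M - M\right) = -7 + 0 = -7$)
$u{\left(r,b \right)} = -30 + 6 r$
$B = -12$ ($B = \left(5 + \left(-3 + 6\right) \left(-8\right)\right) - -7 = \left(5 + 3 \left(-8\right)\right) + 7 = \left(5 - 24\right) + 7 = -19 + 7 = -12$)
$B - u{\left(K{\left(L,0 \right)},-28 \right)} = -12 - \left(-30 + 6 \cdot \frac{7}{6}\right) = -12 - \left(-30 + 7\right) = -12 - -23 = -12 + 23 = 11$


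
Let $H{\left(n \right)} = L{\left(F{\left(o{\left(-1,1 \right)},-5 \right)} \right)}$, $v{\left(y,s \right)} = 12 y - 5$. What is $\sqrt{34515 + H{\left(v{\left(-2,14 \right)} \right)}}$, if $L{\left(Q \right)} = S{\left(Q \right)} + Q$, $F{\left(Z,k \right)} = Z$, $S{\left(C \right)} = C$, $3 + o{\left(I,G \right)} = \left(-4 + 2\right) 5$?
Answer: $\sqrt{34489} \approx 185.71$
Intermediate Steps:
$o{\left(I,G \right)} = -13$ ($o{\left(I,G \right)} = -3 + \left(-4 + 2\right) 5 = -3 - 10 = -13$)
$v{\left(y,s \right)} = -5 + 12 y$
$L{\left(Q \right)} = 2 Q$ ($L{\left(Q \right)} = Q + Q = 2 Q$)
$H{\left(n \right)} = -26$ ($H{\left(n \right)} = 2 \left(-13\right) = -26$)
$\sqrt{34515 + H{\left(v{\left(-2,14 \right)} \right)}} = \sqrt{34515 - 26} = \sqrt{34489}$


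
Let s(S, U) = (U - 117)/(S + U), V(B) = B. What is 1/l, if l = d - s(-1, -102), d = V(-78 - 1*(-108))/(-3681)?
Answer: -126381/269743 ≈ -0.46852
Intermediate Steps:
s(S, U) = (-117 + U)/(S + U)
d = -10/1227 (d = (-78 - 1*(-108))/(-3681) = (-78 + 108)*(-1/3681) = 30*(-1/3681) = -10/1227 ≈ -0.0081500)
l = -269743/126381 (l = -10/1227 - (-117 - 102)/(-1 - 102) = -10/1227 - (-219)/(-103) = -10/1227 - (-1)*(-219)/103 = -10/1227 - 1*219/103 = -10/1227 - 219/103 = -269743/126381 ≈ -2.1344)
1/l = 1/(-269743/126381) = -126381/269743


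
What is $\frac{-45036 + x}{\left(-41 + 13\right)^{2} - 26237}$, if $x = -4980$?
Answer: $\frac{50016}{25453} \approx 1.965$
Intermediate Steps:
$\frac{-45036 + x}{\left(-41 + 13\right)^{2} - 26237} = \frac{-45036 - 4980}{\left(-41 + 13\right)^{2} - 26237} = - \frac{50016}{\left(-28\right)^{2} - 26237} = - \frac{50016}{784 - 26237} = - \frac{50016}{-25453} = \left(-50016\right) \left(- \frac{1}{25453}\right) = \frac{50016}{25453}$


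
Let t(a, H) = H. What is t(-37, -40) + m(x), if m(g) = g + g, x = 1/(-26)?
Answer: -521/13 ≈ -40.077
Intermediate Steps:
x = -1/26 ≈ -0.038462
m(g) = 2*g
t(-37, -40) + m(x) = -40 + 2*(-1/26) = -40 - 1/13 = -521/13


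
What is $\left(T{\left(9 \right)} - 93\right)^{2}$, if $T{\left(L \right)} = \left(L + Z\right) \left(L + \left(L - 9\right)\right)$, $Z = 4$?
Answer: $576$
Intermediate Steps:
$T{\left(L \right)} = \left(-9 + 2 L\right) \left(4 + L\right)$ ($T{\left(L \right)} = \left(L + 4\right) \left(L + \left(L - 9\right)\right) = \left(4 + L\right) \left(L + \left(-9 + L\right)\right) = \left(4 + L\right) \left(-9 + 2 L\right) = \left(-9 + 2 L\right) \left(4 + L\right)$)
$\left(T{\left(9 \right)} - 93\right)^{2} = \left(\left(-36 - 9 + 2 \cdot 9^{2}\right) - 93\right)^{2} = \left(\left(-36 - 9 + 2 \cdot 81\right) - 93\right)^{2} = \left(\left(-36 - 9 + 162\right) - 93\right)^{2} = \left(117 - 93\right)^{2} = 24^{2} = 576$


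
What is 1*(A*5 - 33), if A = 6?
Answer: -3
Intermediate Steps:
1*(A*5 - 33) = 1*(6*5 - 33) = 1*(30 - 33) = 1*(-3) = -3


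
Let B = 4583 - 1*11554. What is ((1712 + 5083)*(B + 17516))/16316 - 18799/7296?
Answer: 130618892479/29760384 ≈ 4389.0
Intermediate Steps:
B = -6971 (B = 4583 - 11554 = -6971)
((1712 + 5083)*(B + 17516))/16316 - 18799/7296 = ((1712 + 5083)*(-6971 + 17516))/16316 - 18799/7296 = (6795*10545)*(1/16316) - 18799*1/7296 = 71653275*(1/16316) - 18799/7296 = 71653275/16316 - 18799/7296 = 130618892479/29760384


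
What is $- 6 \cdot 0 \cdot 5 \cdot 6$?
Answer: $0$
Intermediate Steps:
$- 6 \cdot 0 \cdot 5 \cdot 6 = \left(-6\right) 0 \cdot 6 = 0 \cdot 6 = 0$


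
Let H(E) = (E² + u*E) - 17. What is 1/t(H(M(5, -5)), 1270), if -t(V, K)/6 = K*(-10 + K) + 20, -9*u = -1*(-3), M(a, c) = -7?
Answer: -1/9601320 ≈ -1.0415e-7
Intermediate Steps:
u = -⅓ (u = -(-1)*(-3)/9 = -⅑*3 = -⅓ ≈ -0.33333)
H(E) = -17 + E² - E/3 (H(E) = (E² - E/3) - 17 = -17 + E² - E/3)
t(V, K) = -120 - 6*K*(-10 + K) (t(V, K) = -6*(K*(-10 + K) + 20) = -6*(20 + K*(-10 + K)) = -120 - 6*K*(-10 + K))
1/t(H(M(5, -5)), 1270) = 1/(-120 - 6*1270² + 60*1270) = 1/(-120 - 6*1612900 + 76200) = 1/(-120 - 9677400 + 76200) = 1/(-9601320) = -1/9601320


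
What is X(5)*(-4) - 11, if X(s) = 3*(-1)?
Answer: 1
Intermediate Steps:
X(s) = -3
X(5)*(-4) - 11 = -3*(-4) - 11 = 12 - 11 = 1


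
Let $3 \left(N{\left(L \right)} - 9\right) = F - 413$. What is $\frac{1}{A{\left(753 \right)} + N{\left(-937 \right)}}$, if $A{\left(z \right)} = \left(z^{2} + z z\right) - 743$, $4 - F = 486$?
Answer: $\frac{3}{3398957} \approx 8.8262 \cdot 10^{-7}$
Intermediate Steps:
$F = -482$ ($F = 4 - 486 = -482$)
$A{\left(z \right)} = -743 + 2 z^{2}$ ($A{\left(z \right)} = \left(z^{2} + z^{2}\right) - 743 = 2 z^{2} - 743 = -743 + 2 z^{2}$)
$N{\left(L \right)} = - \frac{868}{3}$ ($N{\left(L \right)} = 9 + \frac{-482 - 413}{3} = 9 + \frac{1}{3} \left(-895\right) = 9 - \frac{895}{3} = - \frac{868}{3}$)
$\frac{1}{A{\left(753 \right)} + N{\left(-937 \right)}} = \frac{1}{\left(-743 + 2 \cdot 753^{2}\right) - \frac{868}{3}} = \frac{1}{\left(-743 + 2 \cdot 567009\right) - \frac{868}{3}} = \frac{1}{\left(-743 + 1134018\right) - \frac{868}{3}} = \frac{1}{1133275 - \frac{868}{3}} = \frac{1}{\frac{3398957}{3}} = \frac{3}{3398957}$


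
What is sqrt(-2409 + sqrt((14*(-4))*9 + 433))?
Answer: sqrt(-2409 + I*sqrt(71)) ≈ 0.08584 + 49.082*I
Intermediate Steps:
sqrt(-2409 + sqrt((14*(-4))*9 + 433)) = sqrt(-2409 + sqrt(-56*9 + 433)) = sqrt(-2409 + sqrt(-504 + 433)) = sqrt(-2409 + sqrt(-71)) = sqrt(-2409 + I*sqrt(71))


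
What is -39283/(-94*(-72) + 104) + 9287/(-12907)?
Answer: -570845945/88696904 ≈ -6.4359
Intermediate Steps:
-39283/(-94*(-72) + 104) + 9287/(-12907) = -39283/(6768 + 104) + 9287*(-1/12907) = -39283/6872 - 9287/12907 = -570845945/88696904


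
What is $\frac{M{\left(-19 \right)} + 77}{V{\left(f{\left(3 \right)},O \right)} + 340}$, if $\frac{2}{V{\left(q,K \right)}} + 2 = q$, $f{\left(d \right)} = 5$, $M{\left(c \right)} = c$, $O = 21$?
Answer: $\frac{87}{511} \approx 0.17025$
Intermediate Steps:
$V{\left(q,K \right)} = \frac{2}{-2 + q}$
$\frac{M{\left(-19 \right)} + 77}{V{\left(f{\left(3 \right)},O \right)} + 340} = \frac{-19 + 77}{\frac{2}{-2 + 5} + 340} = \frac{58}{\frac{2}{3} + 340} = \frac{58}{\frac{1022}{3}} = 58 \cdot \frac{3}{1022} = \frac{87}{511}$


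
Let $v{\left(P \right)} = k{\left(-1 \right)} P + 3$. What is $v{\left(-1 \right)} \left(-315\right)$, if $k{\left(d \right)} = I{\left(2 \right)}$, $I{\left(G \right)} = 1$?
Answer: $-630$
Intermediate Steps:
$k{\left(d \right)} = 1$
$v{\left(P \right)} = 3 + P$ ($v{\left(P \right)} = 1 P + 3 = P + 3 = 3 + P$)
$v{\left(-1 \right)} \left(-315\right) = \left(3 - 1\right) \left(-315\right) = 2 \left(-315\right) = -630$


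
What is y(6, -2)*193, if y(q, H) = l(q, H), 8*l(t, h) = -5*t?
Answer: -2895/4 ≈ -723.75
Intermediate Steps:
l(t, h) = -5*t/8 (l(t, h) = (-5*t)/8 = -5*t/8)
y(q, H) = -5*q/8
y(6, -2)*193 = -5/8*6*193 = -15/4*193 = -2895/4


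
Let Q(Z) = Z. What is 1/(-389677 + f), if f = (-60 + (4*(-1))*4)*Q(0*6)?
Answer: -1/389677 ≈ -2.5662e-6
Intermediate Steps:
f = 0 (f = (-60 + (4*(-1))*4)*(0*6) = (-60 - 4*4)*0 = (-60 - 16)*0 = -76*0 = 0)
1/(-389677 + f) = 1/(-389677 + 0) = 1/(-389677) = -1/389677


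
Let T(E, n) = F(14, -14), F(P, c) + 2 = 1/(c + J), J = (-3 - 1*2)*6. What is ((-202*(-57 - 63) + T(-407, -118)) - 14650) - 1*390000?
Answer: -16738129/44 ≈ -3.8041e+5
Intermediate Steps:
J = -30 (J = (-3 - 2)*6 = -5*6 = -30)
F(P, c) = -2 + 1/(-30 + c) (F(P, c) = -2 + 1/(c - 30) = -2 + 1/(-30 + c))
T(E, n) = -89/44 (T(E, n) = (61 - 2*(-14))/(-30 - 14) = (61 + 28)/(-44) = -1/44*89 = -89/44)
((-202*(-57 - 63) + T(-407, -118)) - 14650) - 1*390000 = ((-202*(-57 - 63) - 89/44) - 14650) - 1*390000 = ((-202*(-120) - 89/44) - 14650) - 390000 = ((24240 - 89/44) - 14650) - 390000 = (1066471/44 - 14650) - 390000 = 421871/44 - 390000 = -16738129/44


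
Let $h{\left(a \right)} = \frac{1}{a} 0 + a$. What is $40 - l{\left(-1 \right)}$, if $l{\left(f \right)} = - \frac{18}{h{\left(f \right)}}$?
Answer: $22$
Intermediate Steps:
$h{\left(a \right)} = a$ ($h{\left(a \right)} = 0 + a = a$)
$l{\left(f \right)} = - \frac{18}{f}$
$40 - l{\left(-1 \right)} = 40 - - \frac{18}{-1} = 40 - \left(-18\right) \left(-1\right) = 40 - 18 = 22$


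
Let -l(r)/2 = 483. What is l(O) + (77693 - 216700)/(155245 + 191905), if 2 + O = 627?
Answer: -335485907/347150 ≈ -966.40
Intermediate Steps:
O = 625 (O = -2 + 627 = 625)
l(r) = -966 (l(r) = -2*483 = -966)
l(O) + (77693 - 216700)/(155245 + 191905) = -966 + (77693 - 216700)/(155245 + 191905) = -966 - 139007/347150 = -335485907/347150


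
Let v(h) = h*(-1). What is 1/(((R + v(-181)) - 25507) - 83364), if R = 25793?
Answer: -1/82897 ≈ -1.2063e-5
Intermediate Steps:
v(h) = -h
1/(((R + v(-181)) - 25507) - 83364) = 1/(((25793 - 1*(-181)) - 25507) - 83364) = 1/(((25793 + 181) - 25507) - 83364) = 1/((25974 - 25507) - 83364) = 1/(467 - 83364) = 1/(-82897) = -1/82897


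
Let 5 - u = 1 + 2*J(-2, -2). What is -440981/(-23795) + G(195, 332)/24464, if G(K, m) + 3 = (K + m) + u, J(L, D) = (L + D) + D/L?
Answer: 5400432857/291060440 ≈ 18.554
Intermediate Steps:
J(L, D) = D + L + D/L (J(L, D) = (D + L) + D/L = D + L + D/L)
u = 10 (u = 5 - (1 + 2*(-2 - 2 - 2/(-2))) = 5 - (1 + 2*(-2 - 2 - 2*(-1/2))) = 5 - (1 + 2*(-2 - 2 + 1)) = 5 - (1 + 2*(-3)) = 5 - (1 - 6) = 5 - 1*(-5) = 5 + 5 = 10)
G(K, m) = 7 + K + m (G(K, m) = -3 + ((K + m) + 10) = -3 + (10 + K + m) = 7 + K + m)
-440981/(-23795) + G(195, 332)/24464 = -440981/(-23795) + (7 + 195 + 332)/24464 = -440981*(-1/23795) + 534*(1/24464) = 440981/23795 + 267/12232 = 5400432857/291060440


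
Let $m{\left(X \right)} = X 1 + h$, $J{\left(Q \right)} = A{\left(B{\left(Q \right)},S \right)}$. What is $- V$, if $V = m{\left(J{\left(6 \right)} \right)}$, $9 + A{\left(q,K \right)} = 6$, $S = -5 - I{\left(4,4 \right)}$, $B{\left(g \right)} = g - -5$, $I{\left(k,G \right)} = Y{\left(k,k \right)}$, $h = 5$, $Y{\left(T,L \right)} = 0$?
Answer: $-2$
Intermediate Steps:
$I{\left(k,G \right)} = 0$
$B{\left(g \right)} = 5 + g$ ($B{\left(g \right)} = g + 5 = 5 + g$)
$S = -5$ ($S = -5 - 0 = -5 + 0 = -5$)
$A{\left(q,K \right)} = -3$ ($A{\left(q,K \right)} = -9 + 6 = -3$)
$J{\left(Q \right)} = -3$
$m{\left(X \right)} = 5 + X$ ($m{\left(X \right)} = X 1 + 5 = X + 5 = 5 + X$)
$V = 2$ ($V = 5 - 3 = 2$)
$- V = \left(-1\right) 2 = -2$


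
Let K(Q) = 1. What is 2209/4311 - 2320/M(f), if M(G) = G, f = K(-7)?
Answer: -9999311/4311 ≈ -2319.5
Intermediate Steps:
f = 1
2209/4311 - 2320/M(f) = 2209/4311 - 2320/1 = 2209*(1/4311) - 2320*1 = 2209/4311 - 2320 = -9999311/4311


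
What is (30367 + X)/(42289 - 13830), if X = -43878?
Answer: -13511/28459 ≈ -0.47475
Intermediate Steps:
(30367 + X)/(42289 - 13830) = (30367 - 43878)/(42289 - 13830) = -13511/28459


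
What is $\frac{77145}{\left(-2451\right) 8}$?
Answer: $- \frac{25715}{6536} \approx -3.9344$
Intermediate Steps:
$\frac{77145}{\left(-2451\right) 8} = \frac{77145}{-19608} = 77145 \left(- \frac{1}{19608}\right) = - \frac{25715}{6536}$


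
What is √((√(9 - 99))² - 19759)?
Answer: I*√19849 ≈ 140.89*I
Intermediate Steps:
√((√(9 - 99))² - 19759) = √((√(-90))² - 19759) = √((3*I*√10)² - 19759) = √(-90 - 19759) = √(-19849) = I*√19849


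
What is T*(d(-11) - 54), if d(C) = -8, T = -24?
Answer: 1488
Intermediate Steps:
T*(d(-11) - 54) = -24*(-8 - 54) = -24*(-62) = 1488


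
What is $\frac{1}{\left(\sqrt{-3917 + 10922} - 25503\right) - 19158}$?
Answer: $- \frac{14887}{664865972} - \frac{\sqrt{7005}}{1994597916} \approx -2.2433 \cdot 10^{-5}$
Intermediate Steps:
$\frac{1}{\left(\sqrt{-3917 + 10922} - 25503\right) - 19158} = \frac{1}{\left(\sqrt{7005} - 25503\right) - 19158} = \frac{1}{\left(-25503 + \sqrt{7005}\right) - 19158} = \frac{1}{-44661 + \sqrt{7005}}$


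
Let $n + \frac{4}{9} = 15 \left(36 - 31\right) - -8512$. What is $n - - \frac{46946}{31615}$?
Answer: $\frac{2443598099}{284535} \approx 8588.0$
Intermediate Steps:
$n = \frac{77279}{9}$ ($n = - \frac{4}{9} + \left(15 \left(36 - 31\right) - -8512\right) = - \frac{4}{9} + \left(15 \cdot 5 + 8512\right) = - \frac{4}{9} + \left(75 + 8512\right) = - \frac{4}{9} + 8587 = \frac{77279}{9} \approx 8586.6$)
$n - - \frac{46946}{31615} = \frac{77279}{9} - - \frac{46946}{31615} = \frac{77279}{9} + \frac{46946}{31615} = \frac{2443598099}{284535}$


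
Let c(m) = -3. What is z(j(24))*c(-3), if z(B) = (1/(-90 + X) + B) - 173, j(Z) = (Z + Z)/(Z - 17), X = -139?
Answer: 799002/1603 ≈ 498.44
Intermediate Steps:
j(Z) = 2*Z/(-17 + Z) (j(Z) = (2*Z)/(-17 + Z) = 2*Z/(-17 + Z))
z(B) = -39618/229 + B (z(B) = (1/(-90 - 139) + B) - 173 = (1/(-229) + B) - 173 = (-1/229 + B) - 173 = -39618/229 + B)
z(j(24))*c(-3) = (-39618/229 + 2*24/(-17 + 24))*(-3) = (-39618/229 + 2*24/7)*(-3) = (-39618/229 + 2*24*(1/7))*(-3) = (-39618/229 + 48/7)*(-3) = -266334/1603*(-3) = 799002/1603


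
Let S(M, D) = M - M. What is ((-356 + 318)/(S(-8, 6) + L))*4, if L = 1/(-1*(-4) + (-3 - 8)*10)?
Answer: 16112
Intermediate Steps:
S(M, D) = 0
L = -1/106 (L = 1/(4 - 11*10) = 1/(4 - 110) = 1/(-106) = -1/106 ≈ -0.0094340)
((-356 + 318)/(S(-8, 6) + L))*4 = ((-356 + 318)/(0 - 1/106))*4 = -38/(-1/106)*4 = -38*(-106)*4 = 4028*4 = 16112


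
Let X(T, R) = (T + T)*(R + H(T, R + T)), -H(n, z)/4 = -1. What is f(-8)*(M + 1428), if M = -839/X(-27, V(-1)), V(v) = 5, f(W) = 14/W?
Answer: -4863929/1944 ≈ -2502.0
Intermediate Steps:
H(n, z) = 4 (H(n, z) = -4*(-1) = 4)
X(T, R) = 2*T*(4 + R) (X(T, R) = (T + T)*(R + 4) = (2*T)*(4 + R) = 2*T*(4 + R))
M = 839/486 (M = -839*(-1/(54*(4 + 5))) = -839/(2*(-27)*9) = -839/(-486) = -839*(-1/486) = 839/486 ≈ 1.7263)
f(-8)*(M + 1428) = (14/(-8))*(839/486 + 1428) = (14*(-⅛))*(694847/486) = -7/4*694847/486 = -4863929/1944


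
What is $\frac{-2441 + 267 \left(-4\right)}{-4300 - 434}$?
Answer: $\frac{3509}{4734} \approx 0.74123$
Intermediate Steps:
$\frac{-2441 + 267 \left(-4\right)}{-4300 - 434} = \frac{-2441 - 1068}{-4734} = \left(-3509\right) \left(- \frac{1}{4734}\right) = \frac{3509}{4734}$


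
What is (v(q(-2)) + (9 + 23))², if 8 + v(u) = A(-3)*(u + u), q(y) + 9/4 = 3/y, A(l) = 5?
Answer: 729/4 ≈ 182.25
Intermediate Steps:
q(y) = -9/4 + 3/y
v(u) = -8 + 10*u (v(u) = -8 + 5*(u + u) = -8 + 5*(2*u) = -8 + 10*u)
(v(q(-2)) + (9 + 23))² = ((-8 + 10*(-9/4 + 3/(-2))) + (9 + 23))² = ((-8 + 10*(-9/4 + 3*(-½))) + 32)² = ((-8 + 10*(-9/4 - 3/2)) + 32)² = ((-8 + 10*(-15/4)) + 32)² = ((-8 - 75/2) + 32)² = (-91/2 + 32)² = (-27/2)² = 729/4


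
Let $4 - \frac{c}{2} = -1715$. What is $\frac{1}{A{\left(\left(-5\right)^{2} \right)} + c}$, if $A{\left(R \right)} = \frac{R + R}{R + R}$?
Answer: $\frac{1}{3439} \approx 0.00029078$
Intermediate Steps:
$c = 3438$ ($c = 8 - -3430 = 8 + 3430 = 3438$)
$A{\left(R \right)} = 1$ ($A{\left(R \right)} = \frac{2 R}{2 R} = 2 R \frac{1}{2 R} = 1$)
$\frac{1}{A{\left(\left(-5\right)^{2} \right)} + c} = \frac{1}{1 + 3438} = \frac{1}{3439}$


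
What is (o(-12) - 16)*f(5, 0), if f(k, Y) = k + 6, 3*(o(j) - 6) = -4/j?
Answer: -979/9 ≈ -108.78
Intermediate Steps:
o(j) = 6 - 4/(3*j) (o(j) = 6 + (-4/j)/3 = 6 - 4/(3*j))
f(k, Y) = 6 + k
(o(-12) - 16)*f(5, 0) = ((6 - 4/3/(-12)) - 16)*(6 + 5) = ((6 - 4/3*(-1/12)) - 16)*11 = ((6 + ⅑) - 16)*11 = (55/9 - 16)*11 = -89/9*11 = -979/9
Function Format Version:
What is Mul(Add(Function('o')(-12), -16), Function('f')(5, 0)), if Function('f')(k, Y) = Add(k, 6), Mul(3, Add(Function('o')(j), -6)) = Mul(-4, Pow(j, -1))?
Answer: Rational(-979, 9) ≈ -108.78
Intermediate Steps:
Function('o')(j) = Add(6, Mul(Rational(-4, 3), Pow(j, -1))) (Function('o')(j) = Add(6, Mul(Rational(1, 3), Mul(-4, Pow(j, -1)))) = Add(6, Mul(Rational(-4, 3), Pow(j, -1))))
Function('f')(k, Y) = Add(6, k)
Mul(Add(Function('o')(-12), -16), Function('f')(5, 0)) = Mul(Add(Add(6, Mul(Rational(-4, 3), Pow(-12, -1))), -16), Add(6, 5)) = Mul(Add(Add(6, Mul(Rational(-4, 3), Rational(-1, 12))), -16), 11) = Mul(Add(Add(6, Rational(1, 9)), -16), 11) = Mul(Add(Rational(55, 9), -16), 11) = Mul(Rational(-89, 9), 11) = Rational(-979, 9)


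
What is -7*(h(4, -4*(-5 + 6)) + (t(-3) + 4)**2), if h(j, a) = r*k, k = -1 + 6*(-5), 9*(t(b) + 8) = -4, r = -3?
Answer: -63931/81 ≈ -789.27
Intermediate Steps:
t(b) = -76/9 (t(b) = -8 + (1/9)*(-4) = -8 - 4/9 = -76/9)
k = -31 (k = -1 - 30 = -31)
h(j, a) = 93 (h(j, a) = -3*(-31) = 93)
-7*(h(4, -4*(-5 + 6)) + (t(-3) + 4)**2) = -7*(93 + (-76/9 + 4)**2) = -7*(93 + (-40/9)**2) = -7*(93 + 1600/81) = -7*9133/81 = -63931/81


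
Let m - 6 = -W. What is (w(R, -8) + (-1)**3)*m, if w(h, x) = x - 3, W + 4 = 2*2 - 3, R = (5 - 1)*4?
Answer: -108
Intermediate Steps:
R = 16 (R = 4*4 = 16)
W = -3 (W = -4 + (2*2 - 3) = -4 + (4 - 3) = -4 + 1 = -3)
w(h, x) = -3 + x
m = 9 (m = 6 - 1*(-3) = 6 + 3 = 9)
(w(R, -8) + (-1)**3)*m = ((-3 - 8) + (-1)**3)*9 = (-11 - 1)*9 = -12*9 = -108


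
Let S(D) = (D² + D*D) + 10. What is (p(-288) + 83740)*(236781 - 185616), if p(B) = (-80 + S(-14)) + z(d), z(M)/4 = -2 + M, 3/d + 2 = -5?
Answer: 30103746390/7 ≈ 4.3005e+9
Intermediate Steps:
S(D) = 10 + 2*D² (S(D) = (D² + D²) + 10 = 2*D² + 10 = 10 + 2*D²)
d = -3/7 (d = 3/(-2 - 5) = 3/(-7) = 3*(-⅐) = -3/7 ≈ -0.42857)
z(M) = -8 + 4*M (z(M) = 4*(-2 + M) = -8 + 4*M)
p(B) = 2186/7 (p(B) = (-80 + (10 + 2*(-14)²)) + (-8 + 4*(-3/7)) = (-80 + (10 + 2*196)) + (-8 - 12/7) = (-80 + (10 + 392)) - 68/7 = (-80 + 402) - 68/7 = 322 - 68/7 = 2186/7)
(p(-288) + 83740)*(236781 - 185616) = (2186/7 + 83740)*(236781 - 185616) = (588366/7)*51165 = 30103746390/7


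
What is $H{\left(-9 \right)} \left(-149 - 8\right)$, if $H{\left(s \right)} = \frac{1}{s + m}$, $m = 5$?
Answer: $\frac{157}{4} \approx 39.25$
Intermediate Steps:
$H{\left(s \right)} = \frac{1}{5 + s}$ ($H{\left(s \right)} = \frac{1}{s + 5} = \frac{1}{5 + s}$)
$H{\left(-9 \right)} \left(-149 - 8\right) = \frac{-149 - 8}{5 - 9} = \frac{1}{-4} \left(-157\right) = \left(- \frac{1}{4}\right) \left(-157\right) = \frac{157}{4}$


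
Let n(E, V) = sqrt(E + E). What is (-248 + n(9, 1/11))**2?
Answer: 61522 - 1488*sqrt(2) ≈ 59418.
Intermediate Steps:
n(E, V) = sqrt(2)*sqrt(E) (n(E, V) = sqrt(2*E) = sqrt(2)*sqrt(E))
(-248 + n(9, 1/11))**2 = (-248 + sqrt(2)*sqrt(9))**2 = (-248 + sqrt(2)*3)**2 = (-248 + 3*sqrt(2))**2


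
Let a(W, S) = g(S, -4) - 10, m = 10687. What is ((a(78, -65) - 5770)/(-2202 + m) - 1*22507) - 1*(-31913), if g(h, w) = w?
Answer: 79804126/8485 ≈ 9405.3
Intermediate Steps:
a(W, S) = -14 (a(W, S) = -4 - 10 = -14)
((a(78, -65) - 5770)/(-2202 + m) - 1*22507) - 1*(-31913) = ((-14 - 5770)/(-2202 + 10687) - 1*22507) - 1*(-31913) = (-5784/8485 - 22507) + 31913 = -190977679/8485 + 31913 = 79804126/8485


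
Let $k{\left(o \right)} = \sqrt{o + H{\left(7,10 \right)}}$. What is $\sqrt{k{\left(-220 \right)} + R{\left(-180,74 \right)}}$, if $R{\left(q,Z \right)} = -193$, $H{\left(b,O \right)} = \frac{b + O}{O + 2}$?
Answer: $\frac{\sqrt{-6948 + 6 i \sqrt{7869}}}{6} \approx 0.53172 + 13.903 i$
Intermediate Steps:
$H{\left(b,O \right)} = \frac{O + b}{2 + O}$
$k{\left(o \right)} = \sqrt{\frac{17}{12} + o}$ ($k{\left(o \right)} = \sqrt{o + \frac{10 + 7}{2 + 10}} = \sqrt{o + \frac{1}{12} \cdot 17} = \sqrt{o + \frac{17}{12}} = \sqrt{\frac{17}{12} + o}$)
$\sqrt{k{\left(-220 \right)} + R{\left(-180,74 \right)}} = \sqrt{\frac{\sqrt{51 + 36 \left(-220\right)}}{6} - 193} = \sqrt{\frac{\sqrt{51 - 7920}}{6} - 193} = \sqrt{\frac{\sqrt{-7869}}{6} - 193} = \sqrt{\frac{i \sqrt{7869}}{6} - 193} = \sqrt{-193 + \frac{i \sqrt{7869}}{6}}$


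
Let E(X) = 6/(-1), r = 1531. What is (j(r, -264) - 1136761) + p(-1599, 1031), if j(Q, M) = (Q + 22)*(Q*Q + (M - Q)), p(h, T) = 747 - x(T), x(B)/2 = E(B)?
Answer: 3636247796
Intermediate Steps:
E(X) = -6 (E(X) = 6*(-1) = -6)
x(B) = -12 (x(B) = 2*(-6) = -12)
p(h, T) = 759 (p(h, T) = 747 - 1*(-12) = 747 + 12 = 759)
j(Q, M) = (22 + Q)*(M + Q**2 - Q) (j(Q, M) = (22 + Q)*(Q**2 + (M - Q)) = (22 + Q)*(M + Q**2 - Q))
(j(r, -264) - 1136761) + p(-1599, 1031) = ((1531**3 - 22*1531 + 21*1531**2 + 22*(-264) - 264*1531) - 1136761) + 759 = ((3588604291 - 33682 + 21*2343961 - 5808 - 404184) - 1136761) + 759 = ((3588604291 - 33682 + 49223181 - 5808 - 404184) - 1136761) + 759 = (3637383798 - 1136761) + 759 = 3636247037 + 759 = 3636247796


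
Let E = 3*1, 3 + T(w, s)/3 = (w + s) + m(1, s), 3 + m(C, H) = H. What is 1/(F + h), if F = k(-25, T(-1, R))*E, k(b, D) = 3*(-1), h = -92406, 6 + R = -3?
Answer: -1/92415 ≈ -1.0821e-5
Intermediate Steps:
R = -9 (R = -6 - 3 = -9)
m(C, H) = -3 + H
T(w, s) = -18 + 3*w + 6*s (T(w, s) = -9 + 3*((w + s) + (-3 + s)) = -9 + 3*((s + w) + (-3 + s)) = -9 + 3*(-3 + w + 2*s) = -9 + (-9 + 3*w + 6*s) = -18 + 3*w + 6*s)
E = 3
k(b, D) = -3
F = -9 (F = -3*3 = -9)
1/(F + h) = 1/(-9 - 92406) = 1/(-92415) = -1/92415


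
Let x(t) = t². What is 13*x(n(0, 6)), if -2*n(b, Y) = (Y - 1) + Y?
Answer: 1573/4 ≈ 393.25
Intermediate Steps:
n(b, Y) = ½ - Y (n(b, Y) = -((Y - 1) + Y)/2 = -((-1 + Y) + Y)/2 = -(-1 + 2*Y)/2 = ½ - Y)
13*x(n(0, 6)) = 13*(½ - 1*6)² = 13*(½ - 6)² = 13*(-11/2)² = 13*(121/4) = 1573/4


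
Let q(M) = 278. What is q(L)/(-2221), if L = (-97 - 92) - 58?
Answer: -278/2221 ≈ -0.12517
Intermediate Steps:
L = -247 (L = -189 - 58 = -247)
q(L)/(-2221) = 278/(-2221) = 278*(-1/2221) = -278/2221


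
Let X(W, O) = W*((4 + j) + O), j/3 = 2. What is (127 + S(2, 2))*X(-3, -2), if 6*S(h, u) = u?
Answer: -3056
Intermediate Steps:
j = 6 (j = 3*2 = 6)
S(h, u) = u/6
X(W, O) = W*(10 + O) (X(W, O) = W*((4 + 6) + O) = W*(10 + O))
(127 + S(2, 2))*X(-3, -2) = (127 + (1/6)*2)*(-3*(10 - 2)) = (127 + 1/3)*(-3*8) = (382/3)*(-24) = -3056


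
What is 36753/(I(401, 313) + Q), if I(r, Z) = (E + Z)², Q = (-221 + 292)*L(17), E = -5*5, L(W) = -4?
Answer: 36753/82660 ≈ 0.44463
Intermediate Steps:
E = -25
Q = -284 (Q = (-221 + 292)*(-4) = 71*(-4) = -284)
I(r, Z) = (-25 + Z)²
36753/(I(401, 313) + Q) = 36753/((-25 + 313)² - 284) = 36753/(288² - 284) = 36753/(82944 - 284) = 36753/82660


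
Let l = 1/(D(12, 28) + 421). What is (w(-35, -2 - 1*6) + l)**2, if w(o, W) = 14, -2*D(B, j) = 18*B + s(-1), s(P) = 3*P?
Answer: 77580864/395641 ≈ 196.09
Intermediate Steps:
D(B, j) = 3/2 - 9*B (D(B, j) = -(18*B + 3*(-1))/2 = -(18*B - 3)/2 = -(-3 + 18*B)/2 = 3/2 - 9*B)
l = 2/629 (l = 1/((3/2 - 9*12) + 421) = 1/((3/2 - 108) + 421) = 1/(-213/2 + 421) = 1/(629/2) = 2/629 ≈ 0.0031797)
(w(-35, -2 - 1*6) + l)**2 = (14 + 2/629)**2 = (8808/629)**2 = 77580864/395641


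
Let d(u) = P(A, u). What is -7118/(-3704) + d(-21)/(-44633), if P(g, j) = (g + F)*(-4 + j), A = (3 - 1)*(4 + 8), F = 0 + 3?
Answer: 160098947/82660316 ≈ 1.9368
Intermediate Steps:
F = 3
A = 24 (A = 2*12 = 24)
P(g, j) = (-4 + j)*(3 + g) (P(g, j) = (g + 3)*(-4 + j) = (3 + g)*(-4 + j) = (-4 + j)*(3 + g))
d(u) = -108 + 27*u (d(u) = -12 - 4*24 + 3*u + 24*u = -12 - 96 + 3*u + 24*u = -108 + 27*u)
-7118/(-3704) + d(-21)/(-44633) = -7118/(-3704) + (-108 + 27*(-21))/(-44633) = -7118*(-1/3704) + (-108 - 567)*(-1/44633) = 3559/1852 - 675*(-1/44633) = 3559/1852 + 675/44633 = 160098947/82660316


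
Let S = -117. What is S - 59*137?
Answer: -8200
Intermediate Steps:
S - 59*137 = -117 - 59*137 = -117 - 8083 = -8200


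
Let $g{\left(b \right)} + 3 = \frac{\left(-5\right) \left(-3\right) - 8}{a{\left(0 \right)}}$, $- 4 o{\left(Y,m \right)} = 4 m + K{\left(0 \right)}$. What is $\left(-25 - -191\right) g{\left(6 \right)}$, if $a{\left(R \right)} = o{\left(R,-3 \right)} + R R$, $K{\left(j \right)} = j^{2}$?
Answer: $- \frac{332}{3} \approx -110.67$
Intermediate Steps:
$o{\left(Y,m \right)} = - m$ ($o{\left(Y,m \right)} = - \frac{4 m + 0^{2}}{4} = - \frac{4 m + 0}{4} = - \frac{4 m}{4} = - m$)
$a{\left(R \right)} = 3 + R^{2}$ ($a{\left(R \right)} = \left(-1\right) \left(-3\right) + R R = 3 + R^{2}$)
$g{\left(b \right)} = - \frac{2}{3}$ ($g{\left(b \right)} = -3 + \frac{\left(-5\right) \left(-3\right) - 8}{3 + 0^{2}} = -3 + \frac{15 - 8}{3 + 0} = -3 + \frac{7}{3} = - \frac{2}{3}$)
$\left(-25 - -191\right) g{\left(6 \right)} = \left(-25 - -191\right) \left(- \frac{2}{3}\right) = \left(-25 + 191\right) \left(- \frac{2}{3}\right) = 166 \left(- \frac{2}{3}\right) = - \frac{332}{3}$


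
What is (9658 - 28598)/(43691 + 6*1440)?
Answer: -18940/52331 ≈ -0.36193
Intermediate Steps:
(9658 - 28598)/(43691 + 6*1440) = -18940/(43691 + 8640) = -18940/52331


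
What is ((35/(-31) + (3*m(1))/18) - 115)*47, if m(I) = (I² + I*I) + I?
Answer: -336943/62 ≈ -5434.6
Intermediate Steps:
m(I) = I + 2*I² (m(I) = (I² + I²) + I = 2*I² + I = I + 2*I²)
((35/(-31) + (3*m(1))/18) - 115)*47 = ((35/(-31) + (3*(1*(1 + 2*1)))/18) - 115)*47 = ((35*(-1/31) + (3*(1*(1 + 2)))*(1/18)) - 115)*47 = ((-35/31 + (3*(1*3))*(1/18)) - 115)*47 = ((-35/31 + (3*3)*(1/18)) - 115)*47 = ((-35/31 + 9*(1/18)) - 115)*47 = ((-35/31 + ½) - 115)*47 = (-39/62 - 115)*47 = -7169/62*47 = -336943/62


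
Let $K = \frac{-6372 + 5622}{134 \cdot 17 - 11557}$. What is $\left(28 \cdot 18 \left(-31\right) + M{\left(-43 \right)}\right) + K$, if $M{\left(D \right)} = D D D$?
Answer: $- \frac{294239933}{3093} \approx -95131.0$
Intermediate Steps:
$M{\left(D \right)} = D^{3}$ ($M{\left(D \right)} = D^{2} D = D^{3}$)
$K = \frac{250}{3093}$ ($K = - \frac{750}{2278 - 11557} = - \frac{750}{-9279} = \left(-750\right) \left(- \frac{1}{9279}\right) = \frac{250}{3093} \approx 0.080828$)
$\left(28 \cdot 18 \left(-31\right) + M{\left(-43 \right)}\right) + K = \left(28 \cdot 18 \left(-31\right) + \left(-43\right)^{3}\right) + \frac{250}{3093} = \left(504 \left(-31\right) - 79507\right) + \frac{250}{3093} = \left(-15624 - 79507\right) + \frac{250}{3093} = -95131 + \frac{250}{3093} = - \frac{294239933}{3093}$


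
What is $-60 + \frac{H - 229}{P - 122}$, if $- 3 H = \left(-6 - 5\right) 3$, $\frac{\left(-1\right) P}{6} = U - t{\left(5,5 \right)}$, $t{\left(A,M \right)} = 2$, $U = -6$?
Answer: $- \frac{2111}{37} \approx -57.054$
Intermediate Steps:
$P = 48$ ($P = - 6 \left(-6 - 2\right) = \left(-6\right) \left(-8\right) = 48$)
$H = 11$ ($H = - \frac{\left(-6 - 5\right) 3}{3} = - \frac{\left(-11\right) 3}{3} = \left(- \frac{1}{3}\right) \left(-33\right) = 11$)
$-60 + \frac{H - 229}{P - 122} = -60 + \frac{11 - 229}{48 - 122} = -60 - \frac{218}{-74} = -60 - - \frac{109}{37} = -60 + \frac{109}{37} = - \frac{2111}{37}$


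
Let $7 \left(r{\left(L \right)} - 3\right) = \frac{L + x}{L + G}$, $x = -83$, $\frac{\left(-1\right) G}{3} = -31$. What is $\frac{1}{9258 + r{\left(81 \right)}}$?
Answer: $\frac{609}{5639948} \approx 0.00010798$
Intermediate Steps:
$G = 93$ ($G = \left(-3\right) \left(-31\right) = 93$)
$r{\left(L \right)} = 3 + \frac{-83 + L}{7 \left(93 + L\right)}$ ($r{\left(L \right)} = 3 + \frac{\left(L - 83\right) \frac{1}{L + 93}}{7} = 3 + \frac{\left(-83 + L\right) \frac{1}{93 + L}}{7} = 3 + \frac{\frac{1}{93 + L} \left(-83 + L\right)}{7} = 3 + \frac{-83 + L}{7 \left(93 + L\right)}$)
$\frac{1}{9258 + r{\left(81 \right)}} = \frac{1}{9258 + \frac{22 \left(85 + 81\right)}{7 \left(93 + 81\right)}} = \frac{1}{9258 + \frac{22}{7} \cdot \frac{1}{174} \cdot 166} = \frac{1}{9258 + \frac{1826}{609}} = \frac{1}{\frac{5639948}{609}} = \frac{609}{5639948}$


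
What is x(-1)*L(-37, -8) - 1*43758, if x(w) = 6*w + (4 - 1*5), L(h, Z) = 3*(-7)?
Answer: -43611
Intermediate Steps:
L(h, Z) = -21
x(w) = -1 + 6*w (x(w) = 6*w + (4 - 5) = 6*w - 1 = -1 + 6*w)
x(-1)*L(-37, -8) - 1*43758 = (-1 + 6*(-1))*(-21) - 1*43758 = (-1 - 6)*(-21) - 43758 = -7*(-21) - 43758 = 147 - 43758 = -43611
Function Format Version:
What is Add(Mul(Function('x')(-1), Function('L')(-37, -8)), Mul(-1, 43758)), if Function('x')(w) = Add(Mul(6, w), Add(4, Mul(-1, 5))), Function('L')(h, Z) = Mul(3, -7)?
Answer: -43611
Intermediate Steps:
Function('L')(h, Z) = -21
Function('x')(w) = Add(-1, Mul(6, w)) (Function('x')(w) = Add(Mul(6, w), Add(4, -5)) = Add(Mul(6, w), -1) = Add(-1, Mul(6, w)))
Add(Mul(Function('x')(-1), Function('L')(-37, -8)), Mul(-1, 43758)) = Add(Mul(Add(-1, Mul(6, -1)), -21), Mul(-1, 43758)) = Add(Mul(Add(-1, -6), -21), -43758) = Add(Mul(-7, -21), -43758) = Add(147, -43758) = -43611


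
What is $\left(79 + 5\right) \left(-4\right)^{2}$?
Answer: $1344$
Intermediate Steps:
$\left(79 + 5\right) \left(-4\right)^{2} = 84 \cdot 16 = 1344$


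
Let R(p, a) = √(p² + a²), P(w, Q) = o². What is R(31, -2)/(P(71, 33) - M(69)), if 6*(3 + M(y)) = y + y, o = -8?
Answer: √965/44 ≈ 0.70601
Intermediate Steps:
M(y) = -3 + y/3 (M(y) = -3 + (y + y)/6 = -3 + (2*y)/6 = -3 + y/3)
P(w, Q) = 64 (P(w, Q) = (-8)² = 64)
R(p, a) = √(a² + p²)
R(31, -2)/(P(71, 33) - M(69)) = √((-2)² + 31²)/(64 - (-3 + (⅓)*69)) = √(4 + 961)/(64 - (-3 + 23)) = √965/(64 - 1*20) = √965/(64 - 20) = √965/44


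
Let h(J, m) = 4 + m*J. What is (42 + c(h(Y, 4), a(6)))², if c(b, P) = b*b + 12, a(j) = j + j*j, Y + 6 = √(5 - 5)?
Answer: 206116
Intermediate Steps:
Y = -6 (Y = -6 + √(5 - 5) = -6 + √0 = -6 + 0 = -6)
h(J, m) = 4 + J*m
a(j) = j + j²
c(b, P) = 12 + b² (c(b, P) = b² + 12 = 12 + b²)
(42 + c(h(Y, 4), a(6)))² = (42 + (12 + (4 - 6*4)²))² = (42 + (12 + (4 - 24)²))² = (42 + (12 + (-20)²))² = (42 + (12 + 400))² = (42 + 412)² = 454² = 206116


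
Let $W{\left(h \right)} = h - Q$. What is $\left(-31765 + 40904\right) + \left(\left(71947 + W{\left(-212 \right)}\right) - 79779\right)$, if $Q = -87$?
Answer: $1182$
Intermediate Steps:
$W{\left(h \right)} = 87 + h$ ($W{\left(h \right)} = h - -87 = h + 87 = 87 + h$)
$\left(-31765 + 40904\right) + \left(\left(71947 + W{\left(-212 \right)}\right) - 79779\right) = \left(-31765 + 40904\right) + \left(\left(71947 + \left(87 - 212\right)\right) - 79779\right) = 9139 + \left(\left(71947 - 125\right) - 79779\right) = 9139 + \left(71822 - 79779\right) = 9139 - 7957 = 1182$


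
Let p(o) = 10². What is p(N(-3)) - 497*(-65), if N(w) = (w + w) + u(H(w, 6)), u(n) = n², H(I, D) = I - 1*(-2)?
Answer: 32405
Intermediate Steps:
H(I, D) = 2 + I (H(I, D) = I + 2 = 2 + I)
N(w) = (2 + w)² + 2*w (N(w) = (w + w) + (2 + w)² = 2*w + (2 + w)² = (2 + w)² + 2*w)
p(o) = 100
p(N(-3)) - 497*(-65) = 100 - 497*(-65) = 100 - 1*(-32305) = 100 + 32305 = 32405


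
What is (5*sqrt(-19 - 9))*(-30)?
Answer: -300*I*sqrt(7) ≈ -793.73*I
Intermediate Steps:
(5*sqrt(-19 - 9))*(-30) = (5*sqrt(-28))*(-30) = (5*(2*I*sqrt(7)))*(-30) = (10*I*sqrt(7))*(-30) = -300*I*sqrt(7)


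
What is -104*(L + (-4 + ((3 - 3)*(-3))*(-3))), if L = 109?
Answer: -10920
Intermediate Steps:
-104*(L + (-4 + ((3 - 3)*(-3))*(-3))) = -104*(109 + (-4 + ((3 - 3)*(-3))*(-3))) = -104*(109 + (-4 + (0*(-3))*(-3))) = -104*(109 + (-4 + 0*(-3))) = -104*(109 + (-4 + 0)) = -104*(109 - 4) = -104*105 = -10920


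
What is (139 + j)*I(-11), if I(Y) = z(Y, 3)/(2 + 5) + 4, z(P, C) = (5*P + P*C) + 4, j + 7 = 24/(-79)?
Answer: -83232/79 ≈ -1053.6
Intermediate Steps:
j = -577/79 (j = -7 + 24/(-79) = -7 + 24*(-1/79) = -7 - 24/79 = -577/79 ≈ -7.3038)
z(P, C) = 4 + 5*P + C*P (z(P, C) = (5*P + C*P) + 4 = 4 + 5*P + C*P)
I(Y) = 32/7 + 8*Y/7 (I(Y) = (4 + 5*Y + 3*Y)/(2 + 5) + 4 = (4 + 8*Y)/7 + 4 = (4 + 8*Y)*(1/7) + 4 = (4/7 + 8*Y/7) + 4 = 32/7 + 8*Y/7)
(139 + j)*I(-11) = (139 - 577/79)*(32/7 + (8/7)*(-11)) = 10404*(32/7 - 88/7)/79 = (10404/79)*(-8) = -83232/79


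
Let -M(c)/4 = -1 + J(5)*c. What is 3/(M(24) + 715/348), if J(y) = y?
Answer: -1044/164933 ≈ -0.0063298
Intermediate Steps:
M(c) = 4 - 20*c (M(c) = -4*(-1 + 5*c) = 4 - 20*c)
3/(M(24) + 715/348) = 3/((4 - 20*24) + 715/348) = 3/((4 - 480) + 715*(1/348)) = 3/(-476 + 715/348) = 3/(-164933/348) = 3*(-348/164933) = -1044/164933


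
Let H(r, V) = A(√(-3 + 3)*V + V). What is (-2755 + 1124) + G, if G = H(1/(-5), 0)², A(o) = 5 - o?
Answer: -1606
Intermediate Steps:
H(r, V) = 5 - V (H(r, V) = 5 - (√(-3 + 3)*V + V) = 5 - (√0*V + V) = 5 - (0*V + V) = 5 - (0 + V) = 5 - V)
G = 25 (G = (5 - 1*0)² = (5 + 0)² = 5² = 25)
(-2755 + 1124) + G = (-2755 + 1124) + 25 = -1631 + 25 = -1606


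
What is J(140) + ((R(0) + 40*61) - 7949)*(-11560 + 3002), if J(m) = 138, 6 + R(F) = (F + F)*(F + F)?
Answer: 47197508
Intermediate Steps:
R(F) = -6 + 4*F**2 (R(F) = -6 + (F + F)*(F + F) = -6 + (2*F)*(2*F) = -6 + 4*F**2)
J(140) + ((R(0) + 40*61) - 7949)*(-11560 + 3002) = 138 + (((-6 + 4*0**2) + 40*61) - 7949)*(-11560 + 3002) = 138 + (((-6 + 4*0) + 2440) - 7949)*(-8558) = 138 + (((-6 + 0) + 2440) - 7949)*(-8558) = 138 + ((-6 + 2440) - 7949)*(-8558) = 138 + (2434 - 7949)*(-8558) = 138 - 5515*(-8558) = 138 + 47197370 = 47197508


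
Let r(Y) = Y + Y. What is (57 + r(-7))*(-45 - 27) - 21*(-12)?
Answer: -2844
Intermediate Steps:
r(Y) = 2*Y
(57 + r(-7))*(-45 - 27) - 21*(-12) = (57 + 2*(-7))*(-45 - 27) - 21*(-12) = (57 - 14)*(-72) + 252 = 43*(-72) + 252 = -3096 + 252 = -2844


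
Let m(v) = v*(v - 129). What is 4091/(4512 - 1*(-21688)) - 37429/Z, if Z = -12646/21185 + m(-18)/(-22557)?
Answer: 39051648471620851/745196408200 ≈ 52405.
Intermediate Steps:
m(v) = v*(-129 + v)
Z = -113770444/159290015 (Z = -12646/21185 - 18*(-129 - 18)/(-22557) = -12646*1/21185 - 18*(-147)*(-1/22557) = -12646/21185 + 2646*(-1/22557) = -12646/21185 - 882/7519 = -113770444/159290015 ≈ -0.71423)
4091/(4512 - 1*(-21688)) - 37429/Z = 4091/(4512 - 1*(-21688)) - 37429/(-113770444/159290015) = 4091/(4512 + 21688) - 37429*(-159290015/113770444) = 4091/26200 + 5962065971435/113770444 = 39051648471620851/745196408200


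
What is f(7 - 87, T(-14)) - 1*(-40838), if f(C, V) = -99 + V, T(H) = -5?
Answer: 40734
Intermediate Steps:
f(7 - 87, T(-14)) - 1*(-40838) = (-99 - 5) - 1*(-40838) = -104 + 40838 = 40734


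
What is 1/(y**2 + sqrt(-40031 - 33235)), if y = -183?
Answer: 11163/373862129 - I*sqrt(73266)/1121586387 ≈ 2.9859e-5 - 2.4133e-7*I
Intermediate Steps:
1/(y**2 + sqrt(-40031 - 33235)) = 1/((-183)**2 + sqrt(-40031 - 33235)) = 1/(33489 + sqrt(-73266)) = 1/(33489 + I*sqrt(73266))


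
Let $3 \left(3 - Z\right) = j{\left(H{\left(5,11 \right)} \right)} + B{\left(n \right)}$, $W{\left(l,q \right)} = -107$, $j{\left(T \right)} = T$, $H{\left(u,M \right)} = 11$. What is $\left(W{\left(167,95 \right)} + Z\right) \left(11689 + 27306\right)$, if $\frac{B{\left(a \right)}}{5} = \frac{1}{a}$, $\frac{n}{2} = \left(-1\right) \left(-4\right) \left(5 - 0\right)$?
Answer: $- \frac{100802075}{24} \approx -4.2001 \cdot 10^{6}$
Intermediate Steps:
$n = 40$ ($n = 2 \left(-1\right) \left(-4\right) \left(5 - 0\right) = 2 \cdot 4 \left(5 + 0\right) = 2 \cdot 4 \cdot 5 = 2 \cdot 20 = 40$)
$B{\left(a \right)} = \frac{5}{a}$
$Z = - \frac{17}{24}$ ($Z = 3 - \frac{11 + \frac{5}{40}}{3} = 3 - \frac{11 + 5 \cdot \frac{1}{40}}{3} = 3 - \frac{11 + \frac{1}{8}}{3} = 3 - \frac{89}{24} = - \frac{17}{24} \approx -0.70833$)
$\left(W{\left(167,95 \right)} + Z\right) \left(11689 + 27306\right) = \left(-107 - \frac{17}{24}\right) \left(11689 + 27306\right) = \left(- \frac{2585}{24}\right) 38995 = - \frac{100802075}{24}$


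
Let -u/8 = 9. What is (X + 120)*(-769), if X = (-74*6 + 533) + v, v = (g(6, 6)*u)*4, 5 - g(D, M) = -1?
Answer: 1168111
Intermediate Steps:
g(D, M) = 6 (g(D, M) = 5 - 1*(-1) = 5 + 1 = 6)
u = -72 (u = -8*9 = -72)
v = -1728 (v = (6*(-72))*4 = -432*4 = -1728)
X = -1639 (X = (-74*6 + 533) - 1728 = (-444 + 533) - 1728 = 89 - 1728 = -1639)
(X + 120)*(-769) = (-1639 + 120)*(-769) = -1519*(-769) = 1168111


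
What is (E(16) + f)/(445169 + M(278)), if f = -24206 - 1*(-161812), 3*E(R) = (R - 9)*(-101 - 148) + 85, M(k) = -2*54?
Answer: 411160/1335183 ≈ 0.30794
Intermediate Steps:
M(k) = -108
E(R) = 2326/3 - 83*R (E(R) = ((R - 9)*(-101 - 148) + 85)/3 = ((-9 + R)*(-249) + 85)/3 = ((2241 - 249*R) + 85)/3 = (2326 - 249*R)/3 = 2326/3 - 83*R)
f = 137606 (f = -24206 + 161812 = 137606)
(E(16) + f)/(445169 + M(278)) = ((2326/3 - 83*16) + 137606)/(445169 - 108) = ((2326/3 - 1328) + 137606)/445061 = (-1658/3 + 137606)*(1/445061) = (411160/3)*(1/445061) = 411160/1335183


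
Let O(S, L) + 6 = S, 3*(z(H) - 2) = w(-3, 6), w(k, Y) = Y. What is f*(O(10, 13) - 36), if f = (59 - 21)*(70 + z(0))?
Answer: -89984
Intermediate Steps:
z(H) = 4 (z(H) = 2 + (1/3)*6 = 2 + 2 = 4)
O(S, L) = -6 + S
f = 2812 (f = (59 - 21)*(70 + 4) = 38*74 = 2812)
f*(O(10, 13) - 36) = 2812*((-6 + 10) - 36) = 2812*(4 - 36) = 2812*(-32) = -89984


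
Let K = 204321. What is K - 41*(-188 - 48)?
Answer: 213997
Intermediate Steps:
K - 41*(-188 - 48) = 204321 - 41*(-188 - 48) = 204321 - 41*(-236) = 204321 - 1*(-9676) = 204321 + 9676 = 213997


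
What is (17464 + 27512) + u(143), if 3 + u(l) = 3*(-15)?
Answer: 44928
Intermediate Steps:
u(l) = -48 (u(l) = -3 + 3*(-15) = -3 - 45 = -48)
(17464 + 27512) + u(143) = (17464 + 27512) - 48 = 44976 - 48 = 44928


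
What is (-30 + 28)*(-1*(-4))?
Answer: -8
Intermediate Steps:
(-30 + 28)*(-1*(-4)) = -2*4 = -8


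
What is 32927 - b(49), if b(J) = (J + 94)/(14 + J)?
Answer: 2074258/63 ≈ 32925.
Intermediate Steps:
b(J) = (94 + J)/(14 + J)
32927 - b(49) = 32927 - (94 + 49)/(14 + 49) = 32927 - 143/63 = 2074258/63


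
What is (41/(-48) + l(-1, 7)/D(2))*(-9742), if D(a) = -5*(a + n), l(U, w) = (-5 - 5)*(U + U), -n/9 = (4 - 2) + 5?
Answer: 11247139/1464 ≈ 7682.5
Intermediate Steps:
n = -63 (n = -9*((4 - 2) + 5) = -9*(2 + 5) = -9*7 = -63)
l(U, w) = -20*U
D(a) = 315 - 5*a (D(a) = -5*(a - 63) = -5*(-63 + a) = 315 - 5*a)
(41/(-48) + l(-1, 7)/D(2))*(-9742) = (41/(-48) + (-20*(-1))/(315 - 5*2))*(-9742) = (41*(-1/48) + 20/(315 - 10))*(-9742) = (-41/48 + 20/305)*(-9742) = (-41/48 + 20*(1/305))*(-9742) = (-41/48 + 4/61)*(-9742) = -2309/2928*(-9742) = 11247139/1464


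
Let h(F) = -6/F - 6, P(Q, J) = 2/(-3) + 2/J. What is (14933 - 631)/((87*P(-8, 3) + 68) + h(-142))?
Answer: 1015442/4405 ≈ 230.52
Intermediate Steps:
P(Q, J) = -⅔ + 2/J (P(Q, J) = 2*(-⅓) + 2/J = -⅔ + 2/J)
h(F) = -6 - 6/F (h(F) = -6/F - 6 = -6 - 6/F)
(14933 - 631)/((87*P(-8, 3) + 68) + h(-142)) = (14933 - 631)/((87*(-⅔ + 2/3) + 68) + (-6 - 6/(-142))) = 14302/((87*(-⅔ + 2*(⅓)) + 68) + (-6 - 6*(-1/142))) = 14302/((87*(-⅔ + ⅔) + 68) + (-6 + 3/71)) = 14302/((87*0 + 68) - 423/71) = 14302/((0 + 68) - 423/71) = 14302/(68 - 423/71) = 14302/(4405/71) = 14302*(71/4405) = 1015442/4405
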